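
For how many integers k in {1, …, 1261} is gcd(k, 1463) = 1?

Prime factors of 1463: 7, 11, 19. Count integers ≤ 1261 divisible by none of them.
By inclusion–exclusion: 1261 − ⌊1261/7⌋ − ⌊1261/11⌋ − ⌊1261/19⌋ + ⌊1261/77⌋ + ⌊1261/133⌋ + ⌊1261/209⌋ − ⌊1261/1463⌋ = 932.

932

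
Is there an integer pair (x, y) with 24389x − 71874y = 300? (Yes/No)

By Bézout, 24389x − 71874y = 300 has integer solutions iff gcd(24389, 71874) | 300.
Euclid: 71874 = 2·24389 + 23096; 24389 = 1·23096 + 1293; 23096 = 17·1293 + 1115; 1293 = 1·1115 + 178; 1115 = 6·178 + 47; 178 = 3·47 + 37; 47 = 1·37 + 10; 37 = 3·10 + 7; 10 = 1·7 + 3; 7 = 2·3 + 1; 3 = 3·1 + 0. gcd = 1; 300 mod 1 = 0. Yes.

Yes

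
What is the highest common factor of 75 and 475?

25

75 = 3 · 5²
475 = 5² · 19
Common: 5² = 25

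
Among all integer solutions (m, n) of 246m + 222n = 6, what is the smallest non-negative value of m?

28

Reduce mod 222: 246m ≡ 6 (mod 222). With g = gcd(246, 222) = 6 dividing 6, divide through: 41m ≡ 1 (mod 37).
Since gcd(41, 37) = 1, m ≡ 1·(41)⁻¹ ≡ 28 (mod 37). Smallest non-negative: 28.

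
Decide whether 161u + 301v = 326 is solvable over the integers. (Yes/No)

By Bézout, 161u + 301v = 326 has integer solutions iff gcd(161, 301) | 326.
Euclid: 301 = 1·161 + 140; 161 = 1·140 + 21; 140 = 6·21 + 14; 21 = 1·14 + 7; 14 = 2·7 + 0. gcd = 7; 326 mod 7 = 4. No.

No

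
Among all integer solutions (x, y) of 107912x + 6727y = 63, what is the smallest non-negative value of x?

Euclid: 107912 = 16·6727 + 280; 6727 = 24·280 + 7; 280 = 40·7 + 0 → gcd = 7; 63 = 7·9.
Back-substitution yields 107912·(-24) + 6727·(385) = 7, so one solution is x = -24·9 = -216, y = 385·9 = 3465.
Solutions in x differ by 6727/7 = 961; the one in [0, 961) is -216 mod 961 = 745.

745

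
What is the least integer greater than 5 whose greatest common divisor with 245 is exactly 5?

10

245 = 5·49. Any x with gcd(x, 245) = 5 is a multiple of 5, say 5s, with s coprime to 49.
Need s > 5/5, so s ≥ 2. First s ≥ 2 with gcd(s, 49) = 1 is s = 2. Thus x = 5·2 = 10.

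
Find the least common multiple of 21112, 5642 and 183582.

276841656

lcm(21112, 5642) = 21112·5642/gcd = 119113904/182 = 654472
lcm(654472, 183582) = 654472·183582/gcd = 120149278704/434 = 276841656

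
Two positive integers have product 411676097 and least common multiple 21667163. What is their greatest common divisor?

19

gcd·lcm = product, so gcd = 411676097/21667163 = 19.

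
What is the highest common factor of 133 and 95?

133 = 7 · 19
95 = 5 · 19
Common: 19 = 19

19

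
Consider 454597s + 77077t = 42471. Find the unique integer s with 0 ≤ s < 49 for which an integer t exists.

Euclid: 454597 = 5·77077 + 69212; 77077 = 1·69212 + 7865; 69212 = 8·7865 + 6292; 7865 = 1·6292 + 1573; 6292 = 4·1573 + 0 → gcd = 1573; 42471 = 1573·27.
Back-substitution yields 454597·(-10) + 77077·(59) = 1573, so one solution is s = -10·27 = -270, t = 59·27 = 1593.
Solutions in s differ by 77077/1573 = 49; the one in [0, 49) is -270 mod 49 = 24.

24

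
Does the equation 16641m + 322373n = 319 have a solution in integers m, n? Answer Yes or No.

gcd(16641, 322373): 322373 = 19·16641 + 6194; 16641 = 2·6194 + 4253; 6194 = 1·4253 + 1941; 4253 = 2·1941 + 371; 1941 = 5·371 + 86; 371 = 4·86 + 27; 86 = 3·27 + 5; 27 = 5·5 + 2; 5 = 2·2 + 1; 2 = 2·1 + 0 → 1
1 divides 319, so a solution exists.

Yes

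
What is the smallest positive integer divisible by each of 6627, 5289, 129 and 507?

1974494769

6627 = 3 · 47²; 5289 = 3 · 41 · 43; 129 = 3 · 43; 507 = 3 · 13²
lcm takes max exponent of each prime: 3 · 13² · 41 · 43 · 47² = 1974494769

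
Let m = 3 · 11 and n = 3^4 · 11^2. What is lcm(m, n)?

9801

max exponent per prime: 3^4 · 11^2 = 9801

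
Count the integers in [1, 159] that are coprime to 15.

Prime factors of 15: 3, 5. Count integers ≤ 159 divisible by none of them.
By inclusion–exclusion: 159 − ⌊159/3⌋ − ⌊159/5⌋ + ⌊159/15⌋ = 85.

85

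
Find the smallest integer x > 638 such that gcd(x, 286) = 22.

660

gcd(x, 286) = 22 forces 22 | x; write x = 22s. Then gcd(22s, 22·13) = 22·gcd(s, 13), so need gcd(s, 13) = 1.
22s > 638 gives s ≥ 30. The least s ≥ 30 coprime to 13 is 30, so x = 22·30 = 660.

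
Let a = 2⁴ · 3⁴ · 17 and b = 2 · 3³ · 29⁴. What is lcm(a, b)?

max exponent per prime: 2⁴ · 3⁴ · 17 · 29⁴ = 15582814992

15582814992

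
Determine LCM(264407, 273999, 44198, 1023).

820353183003354

264407 = 11 · 13 · 43²; 273999 = 3 · 11 · 19² · 23; 44198 = 2 · 7² · 11 · 41; 1023 = 3 · 11 · 31
lcm takes max exponent of each prime: 2 · 3 · 7² · 11 · 13 · 19² · 23 · 31 · 41 · 43² = 820353183003354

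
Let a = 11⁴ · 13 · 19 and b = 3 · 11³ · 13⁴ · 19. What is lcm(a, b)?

max exponent per prime: 3 · 11⁴ · 13⁴ · 19 = 23835211257

23835211257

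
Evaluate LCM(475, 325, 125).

lcm(475, 325) = 475·325/gcd = 154375/25 = 6175
lcm(6175, 125) = 6175·125/gcd = 771875/25 = 30875

30875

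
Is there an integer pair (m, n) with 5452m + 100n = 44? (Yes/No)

Yes

By Bézout, 5452m + 100n = 44 has integer solutions iff gcd(5452, 100) | 44.
Euclid: 5452 = 54·100 + 52; 100 = 1·52 + 48; 52 = 1·48 + 4; 48 = 12·4 + 0. gcd = 4; 44 mod 4 = 0. Yes.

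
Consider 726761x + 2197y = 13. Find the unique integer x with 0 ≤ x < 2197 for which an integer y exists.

1729

gcd(726761, 2197) = 1 (Euclid: 726761 = 330·2197 + 1751; 2197 = 1·1751 + 446; 1751 = 3·446 + 413; 446 = 1·413 + 33; 413 = 12·33 + 17; 33 = 1·17 + 16; 17 = 1·16 + 1; 16 = 16·1 + 0), and 1 | 13.
Extended Euclid: 726761·(133) + 2197·(-43996) = 1. Scale by 13: x₀ = 1729.
General solution x = x₀ + 2197t; reducing mod 2197 gives x = 1729 (and y = -571948).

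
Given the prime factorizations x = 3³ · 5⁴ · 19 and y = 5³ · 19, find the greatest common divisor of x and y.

min exponent per shared prime: 5³ · 19 = 2375

2375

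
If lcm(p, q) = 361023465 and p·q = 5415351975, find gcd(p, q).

From gcd × lcm = pq: gcd = 5415351975 / 361023465 = 15.

15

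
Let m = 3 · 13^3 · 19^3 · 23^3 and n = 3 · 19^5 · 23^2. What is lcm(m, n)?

max exponent per prime: 3 · 13^3 · 19^5 · 23^3 = 198565056849003

198565056849003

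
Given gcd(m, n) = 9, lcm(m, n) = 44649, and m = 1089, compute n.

Using mn = gcd(m,n)·lcm(m,n) = 9·44649 = 401841, we get n = 401841/1089 = 369.

369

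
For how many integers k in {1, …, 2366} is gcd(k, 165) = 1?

1147

165 = 3·5·11. Inclusion–exclusion on these primes:
2366 − ⌊2366/3⌋ − ⌊2366/5⌋ − ⌊2366/11⌋ + ⌊2366/15⌋ + ⌊2366/33⌋ + ⌊2366/55⌋ − ⌊2366/165⌋ = 1147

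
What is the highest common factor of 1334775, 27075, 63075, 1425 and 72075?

75

1334775 = 3 · 5² · 13 · 37²; 27075 = 3 · 5² · 19²; 63075 = 3 · 5² · 29²; 1425 = 3 · 5² · 19; 72075 = 3 · 5² · 31²
gcd takes min exponent of each prime: 3 · 5² = 75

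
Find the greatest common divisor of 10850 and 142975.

10850 = 2 · 5² · 7 · 31
142975 = 5² · 7 · 19 · 43
Common: 5² · 7 = 175

175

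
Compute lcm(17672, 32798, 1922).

17672 = 2³ · 47²; 32798 = 2 · 23² · 31; 1922 = 2 · 31²
lcm takes max exponent of each prime: 2³ · 23² · 31² · 47² = 8983896968

8983896968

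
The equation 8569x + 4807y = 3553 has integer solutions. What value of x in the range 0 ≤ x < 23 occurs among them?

15

Reduce mod 4807: 8569x ≡ 3553 (mod 4807). With g = gcd(8569, 4807) = 209 dividing 3553, divide through: 41x ≡ 17 (mod 23).
Since gcd(41, 23) = 1, x ≡ 17·(41)⁻¹ ≡ 15 (mod 23). Smallest non-negative: 15.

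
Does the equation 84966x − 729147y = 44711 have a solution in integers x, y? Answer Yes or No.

No

gcd(84966, 729147): 729147 = 8·84966 + 49419; 84966 = 1·49419 + 35547; 49419 = 1·35547 + 13872; 35547 = 2·13872 + 7803; 13872 = 1·7803 + 6069; 7803 = 1·6069 + 1734; 6069 = 3·1734 + 867; 1734 = 2·867 + 0 → 867
867 does not divide 44711, so a solution does not exist.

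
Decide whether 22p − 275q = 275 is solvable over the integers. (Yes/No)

By Bézout, 22p − 275q = 275 has integer solutions iff gcd(22, 275) | 275.
Euclid: 275 = 12·22 + 11; 22 = 2·11 + 0. gcd = 11; 275 mod 11 = 0. Yes.

Yes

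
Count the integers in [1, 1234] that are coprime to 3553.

3553 = 11·17·19. Inclusion–exclusion on these primes:
1234 − ⌊1234/11⌋ − ⌊1234/17⌋ − ⌊1234/19⌋ + ⌊1234/187⌋ + ⌊1234/209⌋ + ⌊1234/323⌋ − ⌊1234/3553⌋ = 1000

1000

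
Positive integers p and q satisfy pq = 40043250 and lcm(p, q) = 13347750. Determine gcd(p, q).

3

From gcd × lcm = pq: gcd = 40043250 / 13347750 = 3.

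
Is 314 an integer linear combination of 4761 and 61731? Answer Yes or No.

No

gcd(4761, 61731): 61731 = 12·4761 + 4599; 4761 = 1·4599 + 162; 4599 = 28·162 + 63; 162 = 2·63 + 36; 63 = 1·36 + 27; 36 = 1·27 + 9; 27 = 3·9 + 0 → 9
9 does not divide 314, so a solution does not exist.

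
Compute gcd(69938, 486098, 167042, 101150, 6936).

578

69938 = 2 · 11² · 17²; 486098 = 2 · 17² · 29²; 167042 = 2 · 17⁴; 101150 = 2 · 5² · 7 · 17²; 6936 = 2³ · 3 · 17²
gcd takes min exponent of each prime: 2 · 17² = 578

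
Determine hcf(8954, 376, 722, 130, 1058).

2

8954 = 2 · 11² · 37; 376 = 2³ · 47; 722 = 2 · 19²; 130 = 2 · 5 · 13; 1058 = 2 · 23²
gcd takes min exponent of each prime: 2 = 2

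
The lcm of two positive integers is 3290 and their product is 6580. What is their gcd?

2

gcd·lcm = product, so gcd = 6580/3290 = 2.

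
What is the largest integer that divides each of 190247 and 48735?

Euclid: 190247 = 3·48735 + 44042; 48735 = 1·44042 + 4693; 44042 = 9·4693 + 1805; 4693 = 2·1805 + 1083; 1805 = 1·1083 + 722; 1083 = 1·722 + 361; 722 = 2·361 + 0. Last nonzero remainder: 361.

361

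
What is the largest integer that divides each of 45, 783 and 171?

45 = 3² · 5; 783 = 3³ · 29; 171 = 3² · 19
gcd takes min exponent of each prime: 3² = 9

9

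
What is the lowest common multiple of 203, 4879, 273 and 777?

203 = 7 · 29; 4879 = 7 · 17 · 41; 273 = 3 · 7 · 13; 777 = 3 · 7 · 37
lcm takes max exponent of each prime: 3 · 7 · 13 · 17 · 29 · 37 · 41 = 204171513

204171513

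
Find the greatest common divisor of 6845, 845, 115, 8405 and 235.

5

6845 = 5 · 37²; 845 = 5 · 13²; 115 = 5 · 23; 8405 = 5 · 41²; 235 = 5 · 47
gcd takes min exponent of each prime: 5 = 5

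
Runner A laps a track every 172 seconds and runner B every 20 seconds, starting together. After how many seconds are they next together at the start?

gcd first: 172 = 8·20 + 12; 20 = 1·12 + 8; 12 = 1·8 + 4; 8 = 2·4 + 0 → gcd = 4
lcm = 172·20/gcd = 3440/4 = 860

860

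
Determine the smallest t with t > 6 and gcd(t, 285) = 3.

285 = 3·95. Any t with gcd(t, 285) = 3 is a multiple of 3, say 3s, with s coprime to 95.
Need s > 6/3, so s ≥ 3. First s ≥ 3 with gcd(s, 95) = 1 is s = 3. Thus t = 3·3 = 9.

9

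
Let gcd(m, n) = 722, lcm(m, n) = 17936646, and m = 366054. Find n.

35378

m·n = gcd·lcm = 722·17936646 = 12950258412, so n = 12950258412/366054 = 35378.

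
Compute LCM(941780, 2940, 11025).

941780 = 2² · 5 · 7² · 31²; 2940 = 2² · 3 · 5 · 7²; 11025 = 3² · 5² · 7²
lcm takes max exponent of each prime: 2² · 3² · 5² · 7² · 31² = 42380100

42380100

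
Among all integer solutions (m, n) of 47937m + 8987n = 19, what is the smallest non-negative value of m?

gcd(47937, 8987) = 19 (Euclid: 47937 = 5·8987 + 3002; 8987 = 2·3002 + 2983; 3002 = 1·2983 + 19; 2983 = 157·19 + 0), and 19 | 19.
Extended Euclid: 47937·(3) + 8987·(-16) = 19. Scale by 1: m₀ = 3.
General solution m = m₀ + 473t; reducing mod 473 gives m = 3 (and n = -16).

3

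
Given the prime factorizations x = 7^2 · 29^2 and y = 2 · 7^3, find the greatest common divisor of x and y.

49

min exponent per shared prime: 7^2 = 49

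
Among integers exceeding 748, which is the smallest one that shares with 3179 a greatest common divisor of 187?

935

3179 = 187·17. Any k with gcd(k, 3179) = 187 is a multiple of 187, say 187s, with s coprime to 17.
Need s > 748/187, so s ≥ 5. First s ≥ 5 with gcd(s, 17) = 1 is s = 5. Thus k = 187·5 = 935.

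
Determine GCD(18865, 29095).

Euclid: 29095 = 1·18865 + 10230; 18865 = 1·10230 + 8635; 10230 = 1·8635 + 1595; 8635 = 5·1595 + 660; 1595 = 2·660 + 275; 660 = 2·275 + 110; 275 = 2·110 + 55; 110 = 2·55 + 0. Last nonzero remainder: 55.

55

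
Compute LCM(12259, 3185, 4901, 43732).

131347094060

12259 = 13 · 23 · 41; 3185 = 5 · 7² · 13; 4901 = 13² · 29; 43732 = 2² · 13 · 29²
lcm takes max exponent of each prime: 2² · 5 · 7² · 13² · 23 · 29² · 41 = 131347094060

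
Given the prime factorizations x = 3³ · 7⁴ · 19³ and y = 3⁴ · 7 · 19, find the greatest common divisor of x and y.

min exponent per shared prime: 3³ · 7 · 19 = 3591

3591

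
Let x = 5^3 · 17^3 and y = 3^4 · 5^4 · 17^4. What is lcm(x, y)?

4228250625

max exponent per prime: 3^4 · 5^4 · 17^4 = 4228250625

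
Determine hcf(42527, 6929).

42527 = 23 · 43²
6929 = 13² · 41
Common: 1 = 1

1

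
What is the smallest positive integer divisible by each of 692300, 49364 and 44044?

44648503900

lcm(692300, 49364) = 692300·49364/gcd = 34174697200/1204 = 28384300
lcm(28384300, 44044) = 28384300·44044/gcd = 1250158109200/28 = 44648503900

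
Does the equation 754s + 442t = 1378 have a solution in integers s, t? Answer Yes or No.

Yes

By Bézout, 754s + 442t = 1378 has integer solutions iff gcd(754, 442) | 1378.
Euclid: 754 = 1·442 + 312; 442 = 1·312 + 130; 312 = 2·130 + 52; 130 = 2·52 + 26; 52 = 2·26 + 0. gcd = 26; 1378 mod 26 = 0. Yes.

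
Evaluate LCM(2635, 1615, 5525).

3254225

2635 = 5 · 17 · 31; 1615 = 5 · 17 · 19; 5525 = 5² · 13 · 17
lcm takes max exponent of each prime: 5² · 13 · 17 · 19 · 31 = 3254225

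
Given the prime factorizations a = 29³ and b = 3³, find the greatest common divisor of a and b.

1

min exponent per shared prime: (none) = 1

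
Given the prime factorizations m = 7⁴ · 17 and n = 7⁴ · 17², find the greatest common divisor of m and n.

40817

min exponent per shared prime: 7⁴ · 17 = 40817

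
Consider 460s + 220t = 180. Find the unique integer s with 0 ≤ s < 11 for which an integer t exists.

9

gcd(460, 220) = 20 (Euclid: 460 = 2·220 + 20; 220 = 11·20 + 0), and 20 | 180.
Extended Euclid: 460·(1) + 220·(-2) = 20. Scale by 9: s₀ = 9.
General solution s = s₀ + 11k; reducing mod 11 gives s = 9 (and t = -18).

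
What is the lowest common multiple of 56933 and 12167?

692703811

56933 = 17² · 197; 12167 = 23³
max exponents: 17² · 23³ · 197 = 692703811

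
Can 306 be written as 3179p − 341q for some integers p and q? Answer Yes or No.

No

gcd(3179, 341): 3179 = 9·341 + 110; 341 = 3·110 + 11; 110 = 10·11 + 0 → 11
11 does not divide 306, so a solution does not exist.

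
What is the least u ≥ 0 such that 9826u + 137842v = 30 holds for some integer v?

gcd(9826, 137842) = 2 (Euclid: 137842 = 14·9826 + 278; 9826 = 35·278 + 96; 278 = 2·96 + 86; 96 = 1·86 + 10; 86 = 8·10 + 6; 10 = 1·6 + 4; 6 = 1·4 + 2; 4 = 2·2 + 0), and 2 | 30.
Extended Euclid: 9826·(-27271) + 137842·(1944) = 2. Scale by 15: u₀ = -409065.
General solution u = u₀ + 68921t; reducing mod 68921 gives u = 4461 (and v = -318).

4461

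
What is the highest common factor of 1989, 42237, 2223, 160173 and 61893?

117

gcd(1989, 42237): 42237 = 21·1989 + 468; 1989 = 4·468 + 117; 468 = 4·117 + 0 → 117
gcd(117, 2223): 2223 = 19·117 + 0 → 117
gcd(117, 160173): 160173 = 1369·117 + 0 → 117
gcd(117, 61893): 61893 = 529·117 + 0 → 117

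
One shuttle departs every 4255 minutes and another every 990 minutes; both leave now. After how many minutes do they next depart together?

gcd first: 4255 = 4·990 + 295; 990 = 3·295 + 105; 295 = 2·105 + 85; 105 = 1·85 + 20; 85 = 4·20 + 5; 20 = 4·5 + 0 → gcd = 5
lcm = 4255·990/gcd = 4212450/5 = 842490

842490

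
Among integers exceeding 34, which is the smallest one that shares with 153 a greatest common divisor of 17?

Multiples of 17 above 34: 17·3, 17·4, … . Need the cofactor coprime to 153/17 = 9.
Checking s = 3, 4, … the first with gcd(s, 9) = 1 is s = 4, giving 68.

68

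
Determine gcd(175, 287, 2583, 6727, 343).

175 = 5² · 7; 287 = 7 · 41; 2583 = 3² · 7 · 41; 6727 = 7 · 31²; 343 = 7³
gcd takes min exponent of each prime: 7 = 7

7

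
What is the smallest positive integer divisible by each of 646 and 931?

31654

646 = 2 · 17 · 19; 931 = 7² · 19
max exponents: 2 · 7² · 17 · 19 = 31654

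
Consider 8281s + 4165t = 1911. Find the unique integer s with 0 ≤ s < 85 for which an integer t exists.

gcd(8281, 4165) = 49 (Euclid: 8281 = 1·4165 + 4116; 4165 = 1·4116 + 49; 4116 = 84·49 + 0), and 49 | 1911.
Extended Euclid: 8281·(-1) + 4165·(2) = 49. Scale by 39: s₀ = -39.
General solution s = s₀ + 85k; reducing mod 85 gives s = 46 (and t = -91).

46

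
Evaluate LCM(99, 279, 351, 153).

99 = 3² · 11; 279 = 3² · 31; 351 = 3³ · 13; 153 = 3² · 17
lcm takes max exponent of each prime: 3³ · 11 · 13 · 17 · 31 = 2034747

2034747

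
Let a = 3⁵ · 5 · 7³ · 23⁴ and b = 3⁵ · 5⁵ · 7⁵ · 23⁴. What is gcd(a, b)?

min exponent per shared prime: 3⁵ · 5 · 7³ · 23⁴ = 116622337545

116622337545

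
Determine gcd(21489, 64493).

13

21489 = 3 · 13 · 19 · 29
64493 = 11² · 13 · 41
Common: 13 = 13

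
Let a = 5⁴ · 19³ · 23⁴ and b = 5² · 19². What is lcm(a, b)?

max exponent per prime: 5⁴ · 19³ · 23⁴ = 1199643386875

1199643386875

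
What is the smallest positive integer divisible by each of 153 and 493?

4437

gcd first: 493 = 3·153 + 34; 153 = 4·34 + 17; 34 = 2·17 + 0 → gcd = 17
lcm = 153·493/gcd = 75429/17 = 4437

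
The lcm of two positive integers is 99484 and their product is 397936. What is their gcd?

gcd·lcm = product, so gcd = 397936/99484 = 4.

4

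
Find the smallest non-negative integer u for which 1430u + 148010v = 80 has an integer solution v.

13145

gcd(1430, 148010) = 10 (Euclid: 148010 = 103·1430 + 720; 1430 = 1·720 + 710; 720 = 1·710 + 10; 710 = 71·10 + 0), and 10 | 80.
Extended Euclid: 1430·(-207) + 148010·(2) = 10. Scale by 8: u₀ = -1656.
General solution u = u₀ + 14801t; reducing mod 14801 gives u = 13145 (and v = -127).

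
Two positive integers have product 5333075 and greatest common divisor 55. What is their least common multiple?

gcd·lcm = product, so lcm = 5333075/55 = 96965.

96965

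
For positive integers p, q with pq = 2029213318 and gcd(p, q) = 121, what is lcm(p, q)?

Since gcd(p,q)·lcm(p,q) = pq, lcm = 2029213318/121 = 16770358.

16770358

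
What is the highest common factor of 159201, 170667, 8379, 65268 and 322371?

441

159201 = 3² · 7² · 19²; 170667 = 3⁴ · 7² · 43; 8379 = 3² · 7² · 19; 65268 = 2² · 3² · 7² · 37; 322371 = 3² · 7² · 17 · 43
gcd takes min exponent of each prime: 3² · 7² = 441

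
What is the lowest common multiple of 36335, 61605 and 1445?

129380541615

lcm(36335, 61605) = 36335·61605/gcd = 2238417675/5 = 447683535
lcm(447683535, 1445) = 447683535·1445/gcd = 646902708075/5 = 129380541615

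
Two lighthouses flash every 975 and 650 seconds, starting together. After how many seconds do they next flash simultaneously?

1950

gcd first: 975 = 1·650 + 325; 650 = 2·325 + 0 → gcd = 325
lcm = 975·650/gcd = 633750/325 = 1950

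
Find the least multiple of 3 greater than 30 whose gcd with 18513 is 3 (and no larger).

39

gcd(x, 18513) = 3 forces 3 | x; write x = 3s. Then gcd(3s, 3·6171) = 3·gcd(s, 6171), so need gcd(s, 6171) = 1.
3s > 30 gives s ≥ 11. The least s ≥ 11 coprime to 6171 is 13, so x = 3·13 = 39.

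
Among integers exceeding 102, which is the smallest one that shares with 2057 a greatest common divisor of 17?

119

Multiples of 17 above 102: 17·7, 17·8, … . Need the cofactor coprime to 2057/17 = 121.
Checking s = 7, 8, … the first with gcd(s, 121) = 1 is s = 7, giving 119.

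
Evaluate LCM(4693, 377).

4693 = 13 · 19²; 377 = 13 · 29
max exponents: 13 · 19² · 29 = 136097

136097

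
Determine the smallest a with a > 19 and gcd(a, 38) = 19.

Multiples of 19 above 19: 19·2, 19·3, … . Need the cofactor coprime to 38/19 = 2.
Checking s = 2, 3, … the first with gcd(s, 2) = 1 is s = 3, giving 57.

57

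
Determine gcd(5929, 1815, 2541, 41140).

gcd(5929, 1815): 5929 = 3·1815 + 484; 1815 = 3·484 + 363; 484 = 1·363 + 121; 363 = 3·121 + 0 → 121
gcd(121, 2541): 2541 = 21·121 + 0 → 121
gcd(121, 41140): 41140 = 340·121 + 0 → 121

121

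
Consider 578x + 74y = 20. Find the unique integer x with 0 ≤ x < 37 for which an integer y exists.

Reduce mod 74: 578x ≡ 20 (mod 74). With g = gcd(578, 74) = 2 dividing 20, divide through: 289x ≡ 10 (mod 37).
Since gcd(289, 37) = 1, x ≡ 10·(289)⁻¹ ≡ 25 (mod 37). Smallest non-negative: 25.

25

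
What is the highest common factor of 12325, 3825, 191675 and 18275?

12325 = 5² · 17 · 29; 3825 = 3² · 5² · 17; 191675 = 5² · 11 · 17 · 41; 18275 = 5² · 17 · 43
gcd takes min exponent of each prime: 5² · 17 = 425

425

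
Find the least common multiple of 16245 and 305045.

gcd first: 305045 = 18·16245 + 12635; 16245 = 1·12635 + 3610; 12635 = 3·3610 + 1805; 3610 = 2·1805 + 0 → gcd = 1805
lcm = 16245·305045/gcd = 4955456025/1805 = 2745405

2745405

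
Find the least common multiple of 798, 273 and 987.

798 = 2 · 3 · 7 · 19; 273 = 3 · 7 · 13; 987 = 3 · 7 · 47
lcm takes max exponent of each prime: 2 · 3 · 7 · 13 · 19 · 47 = 487578

487578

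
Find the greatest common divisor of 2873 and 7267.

169

Euclid: 7267 = 2·2873 + 1521; 2873 = 1·1521 + 1352; 1521 = 1·1352 + 169; 1352 = 8·169 + 0. Last nonzero remainder: 169.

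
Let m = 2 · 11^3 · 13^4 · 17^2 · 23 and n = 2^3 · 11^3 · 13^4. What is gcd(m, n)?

76029382

min exponent per shared prime: 2 · 11^3 · 13^4 = 76029382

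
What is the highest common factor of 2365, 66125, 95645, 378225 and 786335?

5

gcd(2365, 66125): 66125 = 27·2365 + 2270; 2365 = 1·2270 + 95; 2270 = 23·95 + 85; 95 = 1·85 + 10; 85 = 8·10 + 5; 10 = 2·5 + 0 → 5
gcd(5, 95645): 95645 = 19129·5 + 0 → 5
gcd(5, 378225): 378225 = 75645·5 + 0 → 5
gcd(5, 786335): 786335 = 157267·5 + 0 → 5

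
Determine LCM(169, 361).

gcd first: 361 = 2·169 + 23; 169 = 7·23 + 8; 23 = 2·8 + 7; 8 = 1·7 + 1; 7 = 7·1 + 0 → gcd = 1
lcm = 169·361/gcd = 61009/1 = 61009

61009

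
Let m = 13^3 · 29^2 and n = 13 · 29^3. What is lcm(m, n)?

max exponent per prime: 13^3 · 29^3 = 53582633

53582633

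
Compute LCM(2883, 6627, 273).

579537777

lcm(2883, 6627) = 2883·6627/gcd = 19105641/3 = 6368547
lcm(6368547, 273) = 6368547·273/gcd = 1738613331/3 = 579537777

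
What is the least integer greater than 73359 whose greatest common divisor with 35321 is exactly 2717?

76076

Multiples of 2717 above 73359: 2717·28, 2717·29, … . Need the cofactor coprime to 35321/2717 = 13.
Checking s = 28, 29, … the first with gcd(s, 13) = 1 is s = 28, giving 76076.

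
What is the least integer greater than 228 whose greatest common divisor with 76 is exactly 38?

76 = 38·2. Any t with gcd(t, 76) = 38 is a multiple of 38, say 38s, with s coprime to 2.
Need s > 228/38, so s ≥ 7. First s ≥ 7 with gcd(s, 2) = 1 is s = 7. Thus t = 38·7 = 266.

266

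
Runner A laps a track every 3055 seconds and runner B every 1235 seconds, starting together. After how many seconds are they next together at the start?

3055 = 5 · 13 · 47; 1235 = 5 · 13 · 19
max exponents: 5 · 13 · 19 · 47 = 58045

58045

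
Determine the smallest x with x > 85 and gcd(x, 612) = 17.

119

gcd(x, 612) = 17 forces 17 | x; write x = 17s. Then gcd(17s, 17·36) = 17·gcd(s, 36), so need gcd(s, 36) = 1.
17s > 85 gives s ≥ 6. The least s ≥ 6 coprime to 36 is 7, so x = 17·7 = 119.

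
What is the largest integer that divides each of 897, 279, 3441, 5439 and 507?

3

gcd(897, 279): 897 = 3·279 + 60; 279 = 4·60 + 39; 60 = 1·39 + 21; 39 = 1·21 + 18; 21 = 1·18 + 3; 18 = 6·3 + 0 → 3
gcd(3, 3441): 3441 = 1147·3 + 0 → 3
gcd(3, 5439): 5439 = 1813·3 + 0 → 3
gcd(3, 507): 507 = 169·3 + 0 → 3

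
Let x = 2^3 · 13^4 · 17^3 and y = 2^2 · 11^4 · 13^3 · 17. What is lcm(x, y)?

16435423565704

max exponent per prime: 2^3 · 11^4 · 13^4 · 17^3 = 16435423565704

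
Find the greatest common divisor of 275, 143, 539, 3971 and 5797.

275 = 5² · 11; 143 = 11 · 13; 539 = 7² · 11; 3971 = 11 · 19²; 5797 = 11 · 17 · 31
gcd takes min exponent of each prime: 11 = 11

11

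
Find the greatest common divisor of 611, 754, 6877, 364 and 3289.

611 = 13 · 47; 754 = 2 · 13 · 29; 6877 = 13 · 23²; 364 = 2² · 7 · 13; 3289 = 11 · 13 · 23
gcd takes min exponent of each prime: 13 = 13

13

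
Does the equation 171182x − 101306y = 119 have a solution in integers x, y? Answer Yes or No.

By Bézout, 171182x − 101306y = 119 has integer solutions iff gcd(171182, 101306) | 119.
Euclid: 171182 = 1·101306 + 69876; 101306 = 1·69876 + 31430; 69876 = 2·31430 + 7016; 31430 = 4·7016 + 3366; 7016 = 2·3366 + 284; 3366 = 11·284 + 242; 284 = 1·242 + 42; 242 = 5·42 + 32; 42 = 1·32 + 10; 32 = 3·10 + 2; 10 = 5·2 + 0. gcd = 2; 119 mod 2 = 1. No.

No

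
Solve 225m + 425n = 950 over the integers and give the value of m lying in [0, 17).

8

gcd(225, 425) = 25 (Euclid: 425 = 1·225 + 200; 225 = 1·200 + 25; 200 = 8·25 + 0), and 25 | 950.
Extended Euclid: 225·(2) + 425·(-1) = 25. Scale by 38: m₀ = 76.
General solution m = m₀ + 17t; reducing mod 17 gives m = 8 (and n = -2).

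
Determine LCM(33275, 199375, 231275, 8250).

4197641250

lcm(33275, 199375) = 33275·199375/gcd = 6634203125/275 = 24124375
lcm(24124375, 231275) = 24124375·231275/gcd = 5579364828125/7975 = 699606875
lcm(699606875, 8250) = 699606875·8250/gcd = 5771756718750/1375 = 4197641250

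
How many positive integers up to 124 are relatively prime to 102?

102 = 2·3·17. Inclusion–exclusion on these primes:
124 − ⌊124/2⌋ − ⌊124/3⌋ − ⌊124/17⌋ + ⌊124/6⌋ + ⌊124/34⌋ + ⌊124/51⌋ − ⌊124/102⌋ = 38

38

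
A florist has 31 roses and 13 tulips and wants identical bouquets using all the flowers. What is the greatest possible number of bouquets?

31 = 31
13 = 13
Common: 1 = 1

1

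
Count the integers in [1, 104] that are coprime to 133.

85

Prime factors of 133: 7, 19. Count integers ≤ 104 divisible by none of them.
By inclusion–exclusion: 104 − ⌊104/7⌋ − ⌊104/19⌋ + ⌊104/133⌋ = 85.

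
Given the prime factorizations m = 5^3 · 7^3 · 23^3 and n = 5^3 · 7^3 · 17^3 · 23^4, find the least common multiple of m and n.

max exponent per prime: 5^3 · 7^3 · 17^3 · 23^4 = 58947072464875

58947072464875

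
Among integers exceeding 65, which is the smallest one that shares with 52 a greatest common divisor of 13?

Multiples of 13 above 65: 13·6, 13·7, … . Need the cofactor coprime to 52/13 = 4.
Checking s = 6, 7, … the first with gcd(s, 4) = 1 is s = 7, giving 91.

91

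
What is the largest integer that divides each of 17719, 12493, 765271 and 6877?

13

17719 = 13 · 29 · 47; 12493 = 13 · 31²; 765271 = 13 · 37² · 43; 6877 = 13 · 23²
gcd takes min exponent of each prime: 13 = 13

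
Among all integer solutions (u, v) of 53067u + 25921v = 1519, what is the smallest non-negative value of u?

234

Reduce mod 25921: 53067u ≡ 1519 (mod 25921). With g = gcd(53067, 25921) = 49 dividing 1519, divide through: 1083u ≡ 31 (mod 529).
Since gcd(1083, 529) = 1, u ≡ 31·(1083)⁻¹ ≡ 234 (mod 529). Smallest non-negative: 234.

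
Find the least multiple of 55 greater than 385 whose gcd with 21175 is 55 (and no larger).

21175 = 55·385. Any k with gcd(k, 21175) = 55 is a multiple of 55, say 55s, with s coprime to 385.
Need s > 385/55, so s ≥ 8. First s ≥ 8 with gcd(s, 385) = 1 is s = 8. Thus k = 55·8 = 440.

440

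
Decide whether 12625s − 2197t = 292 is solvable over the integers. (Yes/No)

Yes

By Bézout, 12625s − 2197t = 292 has integer solutions iff gcd(12625, 2197) | 292.
Euclid: 12625 = 5·2197 + 1640; 2197 = 1·1640 + 557; 1640 = 2·557 + 526; 557 = 1·526 + 31; 526 = 16·31 + 30; 31 = 1·30 + 1; 30 = 30·1 + 0. gcd = 1; 292 mod 1 = 0. Yes.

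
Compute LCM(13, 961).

13 = 13; 961 = 31²
max exponents: 13 · 31² = 12493

12493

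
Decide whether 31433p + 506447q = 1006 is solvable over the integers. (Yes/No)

No

By Bézout, 31433p + 506447q = 1006 has integer solutions iff gcd(31433, 506447) | 1006.
Euclid: 506447 = 16·31433 + 3519; 31433 = 8·3519 + 3281; 3519 = 1·3281 + 238; 3281 = 13·238 + 187; 238 = 1·187 + 51; 187 = 3·51 + 34; 51 = 1·34 + 17; 34 = 2·17 + 0. gcd = 17; 1006 mod 17 = 3. No.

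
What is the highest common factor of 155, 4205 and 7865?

5

155 = 5 · 31; 4205 = 5 · 29²; 7865 = 5 · 11² · 13
gcd takes min exponent of each prime: 5 = 5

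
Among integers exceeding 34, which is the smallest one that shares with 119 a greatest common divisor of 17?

51

119 = 17·7. Any t with gcd(t, 119) = 17 is a multiple of 17, say 17s, with s coprime to 7.
Need s > 34/17, so s ≥ 3. First s ≥ 3 with gcd(s, 7) = 1 is s = 3. Thus t = 17·3 = 51.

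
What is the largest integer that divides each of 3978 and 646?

3978 = 2 · 3² · 13 · 17
646 = 2 · 17 · 19
Common: 2 · 17 = 34

34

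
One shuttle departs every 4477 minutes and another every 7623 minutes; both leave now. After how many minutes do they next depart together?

4477 = 11² · 37; 7623 = 3² · 7 · 11²
max exponents: 3² · 7 · 11² · 37 = 282051

282051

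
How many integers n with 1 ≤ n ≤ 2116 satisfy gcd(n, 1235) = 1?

1481

1235 = 5·13·19. Inclusion–exclusion on these primes:
2116 − ⌊2116/5⌋ − ⌊2116/13⌋ − ⌊2116/19⌋ + ⌊2116/65⌋ + ⌊2116/95⌋ + ⌊2116/247⌋ − ⌊2116/1235⌋ = 1481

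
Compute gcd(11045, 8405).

Euclid: 11045 = 1·8405 + 2640; 8405 = 3·2640 + 485; 2640 = 5·485 + 215; 485 = 2·215 + 55; 215 = 3·55 + 50; 55 = 1·50 + 5; 50 = 10·5 + 0. Last nonzero remainder: 5.

5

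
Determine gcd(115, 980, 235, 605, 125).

5

gcd(115, 980): 980 = 8·115 + 60; 115 = 1·60 + 55; 60 = 1·55 + 5; 55 = 11·5 + 0 → 5
gcd(5, 235): 235 = 47·5 + 0 → 5
gcd(5, 605): 605 = 121·5 + 0 → 5
gcd(5, 125): 125 = 25·5 + 0 → 5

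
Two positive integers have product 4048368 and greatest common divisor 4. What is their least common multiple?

For any two positive integers, gcd × lcm equals their product. Hence lcm = 4048368 / 4 = 1012092.

1012092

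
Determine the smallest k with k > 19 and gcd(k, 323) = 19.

Multiples of 19 above 19: 19·2, 19·3, … . Need the cofactor coprime to 323/19 = 17.
Checking s = 2, 3, … the first with gcd(s, 17) = 1 is s = 2, giving 38.

38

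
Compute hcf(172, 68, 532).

4

gcd(172, 68): 172 = 2·68 + 36; 68 = 1·36 + 32; 36 = 1·32 + 4; 32 = 8·4 + 0 → 4
gcd(4, 532): 532 = 133·4 + 0 → 4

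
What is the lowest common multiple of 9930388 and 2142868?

gcd first: 9930388 = 4·2142868 + 1358916; 2142868 = 1·1358916 + 783952; 1358916 = 1·783952 + 574964; 783952 = 1·574964 + 208988; 574964 = 2·208988 + 156988; 208988 = 1·156988 + 52000; 156988 = 3·52000 + 988; 52000 = 52·988 + 624; 988 = 1·624 + 364; 624 = 1·364 + 260; 364 = 1·260 + 104; 260 = 2·104 + 52; 104 = 2·52 + 0 → gcd = 52
lcm = 9930388·2142868/gcd = 21279510672784/52 = 409221359092

409221359092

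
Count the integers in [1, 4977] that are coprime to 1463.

3674

1463 = 7·11·19. Inclusion–exclusion on these primes:
4977 − ⌊4977/7⌋ − ⌊4977/11⌋ − ⌊4977/19⌋ + ⌊4977/77⌋ + ⌊4977/133⌋ + ⌊4977/209⌋ − ⌊4977/1463⌋ = 3674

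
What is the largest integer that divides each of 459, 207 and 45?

9

459 = 3³ · 17; 207 = 3² · 23; 45 = 3² · 5
gcd takes min exponent of each prime: 3² = 9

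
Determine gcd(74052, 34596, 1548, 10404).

gcd(74052, 34596): 74052 = 2·34596 + 4860; 34596 = 7·4860 + 576; 4860 = 8·576 + 252; 576 = 2·252 + 72; 252 = 3·72 + 36; 72 = 2·36 + 0 → 36
gcd(36, 1548): 1548 = 43·36 + 0 → 36
gcd(36, 10404): 10404 = 289·36 + 0 → 36

36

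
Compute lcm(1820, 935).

340340

1820 = 2² · 5 · 7 · 13; 935 = 5 · 11 · 17
max exponents: 2² · 5 · 7 · 11 · 13 · 17 = 340340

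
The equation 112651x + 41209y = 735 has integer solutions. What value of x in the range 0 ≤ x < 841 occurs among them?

gcd(112651, 41209) = 49 (Euclid: 112651 = 2·41209 + 30233; 41209 = 1·30233 + 10976; 30233 = 2·10976 + 8281; 10976 = 1·8281 + 2695; 8281 = 3·2695 + 196; 2695 = 13·196 + 147; 196 = 1·147 + 49; 147 = 3·49 + 0), and 49 | 735.
Extended Euclid: 112651·(214) + 41209·(-585) = 49. Scale by 15: x₀ = 3210.
General solution x = x₀ + 841t; reducing mod 841 gives x = 687 (and y = -1878).

687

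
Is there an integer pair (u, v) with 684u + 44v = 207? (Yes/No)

gcd(684, 44): 684 = 15·44 + 24; 44 = 1·24 + 20; 24 = 1·20 + 4; 20 = 5·4 + 0 → 4
4 does not divide 207, so a solution does not exist.

No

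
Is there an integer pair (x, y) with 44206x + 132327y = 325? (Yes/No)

By Bézout, 44206x + 132327y = 325 has integer solutions iff gcd(44206, 132327) | 325.
Euclid: 132327 = 2·44206 + 43915; 44206 = 1·43915 + 291; 43915 = 150·291 + 265; 291 = 1·265 + 26; 265 = 10·26 + 5; 26 = 5·5 + 1; 5 = 5·1 + 0. gcd = 1; 325 mod 1 = 0. Yes.

Yes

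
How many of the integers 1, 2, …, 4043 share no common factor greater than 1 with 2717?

Prime factors of 2717: 11, 13, 19. Count integers ≤ 4043 divisible by none of them.
By inclusion–exclusion: 4043 − ⌊4043/11⌋ − ⌊4043/13⌋ − ⌊4043/19⌋ + ⌊4043/143⌋ + ⌊4043/209⌋ + ⌊4043/247⌋ − ⌊4043/2717⌋ = 3215.

3215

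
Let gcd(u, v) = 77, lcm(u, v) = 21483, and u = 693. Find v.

2387

Using uv = gcd(u,v)·lcm(u,v) = 77·21483 = 1654191, we get v = 1654191/693 = 2387.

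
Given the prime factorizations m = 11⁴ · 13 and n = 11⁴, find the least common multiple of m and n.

190333

max exponent per prime: 11⁴ · 13 = 190333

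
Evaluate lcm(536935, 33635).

gcd first: 536935 = 15·33635 + 32410; 33635 = 1·32410 + 1225; 32410 = 26·1225 + 560; 1225 = 2·560 + 105; 560 = 5·105 + 35; 105 = 3·35 + 0 → gcd = 35
lcm = 536935·33635/gcd = 18059808725/35 = 515994535

515994535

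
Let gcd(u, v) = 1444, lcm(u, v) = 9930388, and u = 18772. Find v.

763876

Using uv = gcd(u,v)·lcm(u,v) = 1444·9930388 = 14339480272, we get v = 14339480272/18772 = 763876.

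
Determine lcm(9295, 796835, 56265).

lcm(9295, 796835) = 9295·796835/gcd = 7406581325/845 = 8765185
lcm(8765185, 56265) = 8765185·56265/gcd = 493173134025/55 = 8966784255

8966784255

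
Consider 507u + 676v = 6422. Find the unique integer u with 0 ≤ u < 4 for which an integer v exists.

gcd(507, 676) = 169 (Euclid: 676 = 1·507 + 169; 507 = 3·169 + 0), and 169 | 6422.
Extended Euclid: 507·(-1) + 676·(1) = 169. Scale by 38: u₀ = -38.
General solution u = u₀ + 4t; reducing mod 4 gives u = 2 (and v = 8).

2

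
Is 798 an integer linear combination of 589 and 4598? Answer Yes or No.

By Bézout, 589u + 4598v = 798 has integer solutions iff gcd(589, 4598) | 798.
Euclid: 4598 = 7·589 + 475; 589 = 1·475 + 114; 475 = 4·114 + 19; 114 = 6·19 + 0. gcd = 19; 798 mod 19 = 0. Yes.

Yes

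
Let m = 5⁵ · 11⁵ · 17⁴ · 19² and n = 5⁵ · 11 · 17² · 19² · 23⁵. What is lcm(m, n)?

97668724245868871665625

max exponent per prime: 5⁵ · 11⁵ · 17⁴ · 19² · 23⁵ = 97668724245868871665625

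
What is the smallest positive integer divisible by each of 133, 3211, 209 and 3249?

133 = 7 · 19; 3211 = 13² · 19; 209 = 11 · 19; 3249 = 3² · 19²
lcm takes max exponent of each prime: 3² · 7 · 11 · 13² · 19² = 42279237

42279237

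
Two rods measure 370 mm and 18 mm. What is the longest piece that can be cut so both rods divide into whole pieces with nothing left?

2

370 = 2 · 5 · 37
18 = 2 · 3²
Common: 2 = 2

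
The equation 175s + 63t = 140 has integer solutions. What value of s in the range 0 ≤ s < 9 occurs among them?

gcd(175, 63) = 7 (Euclid: 175 = 2·63 + 49; 63 = 1·49 + 14; 49 = 3·14 + 7; 14 = 2·7 + 0), and 7 | 140.
Extended Euclid: 175·(4) + 63·(-11) = 7. Scale by 20: s₀ = 80.
General solution s = s₀ + 9k; reducing mod 9 gives s = 8 (and t = -20).

8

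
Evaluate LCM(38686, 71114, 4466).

38686 = 2 · 23 · 29²; 71114 = 2 · 31² · 37; 4466 = 2 · 7 · 11 · 29
lcm takes max exponent of each prime: 2 · 7 · 11 · 23 · 29² · 31² · 37 = 105917973854

105917973854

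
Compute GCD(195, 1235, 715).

195 = 3 · 5 · 13; 1235 = 5 · 13 · 19; 715 = 5 · 11 · 13
gcd takes min exponent of each prime: 5 · 13 = 65

65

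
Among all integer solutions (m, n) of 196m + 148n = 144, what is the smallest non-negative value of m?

3

Reduce mod 148: 196m ≡ 144 (mod 148). With g = gcd(196, 148) = 4 dividing 144, divide through: 49m ≡ 36 (mod 37).
Since gcd(49, 37) = 1, m ≡ 36·(49)⁻¹ ≡ 3 (mod 37). Smallest non-negative: 3.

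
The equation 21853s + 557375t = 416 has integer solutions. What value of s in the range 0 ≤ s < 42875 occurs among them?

gcd(21853, 557375) = 13 (Euclid: 557375 = 25·21853 + 11050; 21853 = 1·11050 + 10803; 11050 = 1·10803 + 247; 10803 = 43·247 + 182; 247 = 1·182 + 65; 182 = 2·65 + 52; 65 = 1·52 + 13; 52 = 4·13 + 0), and 13 | 416.
Extended Euclid: 21853·(-9029) + 557375·(354) = 13. Scale by 32: s₀ = -288928.
General solution s = s₀ + 42875k; reducing mod 42875 gives s = 11197 (and t = -439).

11197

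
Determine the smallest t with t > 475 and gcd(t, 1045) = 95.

570

1045 = 95·11. Any t with gcd(t, 1045) = 95 is a multiple of 95, say 95s, with s coprime to 11.
Need s > 475/95, so s ≥ 6. First s ≥ 6 with gcd(s, 11) = 1 is s = 6. Thus t = 95·6 = 570.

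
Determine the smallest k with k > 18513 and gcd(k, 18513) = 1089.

gcd(k, 18513) = 1089 forces 1089 | k; write k = 1089s. Then gcd(1089s, 1089·17) = 1089·gcd(s, 17), so need gcd(s, 17) = 1.
1089s > 18513 gives s ≥ 18. The least s ≥ 18 coprime to 17 is 18, so k = 1089·18 = 19602.

19602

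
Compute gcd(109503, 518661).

109503 = 3² · 23³
518661 = 3² · 11 · 13² · 31
Common: 3² = 9

9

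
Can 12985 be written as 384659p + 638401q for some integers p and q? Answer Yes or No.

By Bézout, 384659p + 638401q = 12985 has integer solutions iff gcd(384659, 638401) | 12985.
Euclid: 638401 = 1·384659 + 253742; 384659 = 1·253742 + 130917; 253742 = 1·130917 + 122825; 130917 = 1·122825 + 8092; 122825 = 15·8092 + 1445; 8092 = 5·1445 + 867; 1445 = 1·867 + 578; 867 = 1·578 + 289; 578 = 2·289 + 0. gcd = 289; 12985 mod 289 = 269. No.

No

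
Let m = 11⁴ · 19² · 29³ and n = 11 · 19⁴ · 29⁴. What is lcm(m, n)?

max exponent per prime: 11⁴ · 19⁴ · 29⁴ = 1349513197389841

1349513197389841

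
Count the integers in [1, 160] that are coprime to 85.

120

Prime factors of 85: 5, 17. Count integers ≤ 160 divisible by none of them.
By inclusion–exclusion: 160 − ⌊160/5⌋ − ⌊160/17⌋ + ⌊160/85⌋ = 120.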